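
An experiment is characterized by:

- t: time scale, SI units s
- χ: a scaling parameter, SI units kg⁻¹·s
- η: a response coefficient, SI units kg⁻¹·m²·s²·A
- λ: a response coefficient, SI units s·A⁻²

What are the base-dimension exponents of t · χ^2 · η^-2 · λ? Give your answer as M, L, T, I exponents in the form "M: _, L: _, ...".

Collect each base-dimension exponent across the product:
  M: (0) + 2·(-1) − 2·(-1) + (0) = 0
  L: (0) + 2·(0) − 2·(2) + (0) = -4
  T: (1) + 2·(1) − 2·(2) + (1) = 0
  I: (0) + 2·(0) − 2·(1) + (-2) = -4
So the dimensions are [L⁻⁴ I⁻⁴].

M: 0, L: -4, T: 0, I: -4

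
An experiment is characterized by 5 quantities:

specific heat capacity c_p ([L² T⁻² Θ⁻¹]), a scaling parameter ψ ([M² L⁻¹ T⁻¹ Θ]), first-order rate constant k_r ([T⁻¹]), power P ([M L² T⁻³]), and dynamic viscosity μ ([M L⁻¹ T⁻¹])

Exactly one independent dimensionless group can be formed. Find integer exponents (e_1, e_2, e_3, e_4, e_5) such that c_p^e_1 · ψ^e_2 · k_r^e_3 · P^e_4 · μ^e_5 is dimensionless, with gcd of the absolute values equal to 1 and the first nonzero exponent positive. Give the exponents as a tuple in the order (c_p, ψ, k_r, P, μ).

M: e_1·(0) + e_2·(2) + e_3·(0) + e_4·(1) + e_5·(1) = 0
L: e_1·(2) + e_2·(-1) + e_3·(0) + e_4·(2) + e_5·(-1) = 0
T: e_1·(-2) + e_2·(-1) + e_3·(-1) + e_4·(-3) + e_5·(-1) = 0
Θ: e_1·(-1) + e_2·(1) + e_3·(0) + e_4·(0) + e_5·(0) = 0
Solving this homogeneous linear system for the smallest-integer solution (first nonzero entry positive) gives (1, 1, 1, -1, -1).

(1, 1, 1, -1, -1)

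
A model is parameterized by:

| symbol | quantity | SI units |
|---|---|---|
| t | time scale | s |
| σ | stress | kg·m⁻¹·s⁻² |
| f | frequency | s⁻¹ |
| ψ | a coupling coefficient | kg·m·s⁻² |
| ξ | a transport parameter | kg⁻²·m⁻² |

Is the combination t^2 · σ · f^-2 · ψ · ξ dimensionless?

Sum the exponent of each base dimension across the product:
  M: 2·[t]_M + [σ]_M − 2·[f]_M + [ψ]_M + [ξ]_M = 2·(0) + (1) − 2·(0) + (1) + (-2) = 0
  L: 2·[t]_L + [σ]_L − 2·[f]_L + [ψ]_L + [ξ]_L = 2·(0) + (-1) − 2·(0) + (1) + (-2) = -2
  T: 2·[t]_T + [σ]_T − 2·[f]_T + [ψ]_T + [ξ]_T = 2·(1) + (-2) − 2·(-1) + (-2) + (0) = 0
Net dimensions [L⁻²] ≠ [1] — not dimensionless.

no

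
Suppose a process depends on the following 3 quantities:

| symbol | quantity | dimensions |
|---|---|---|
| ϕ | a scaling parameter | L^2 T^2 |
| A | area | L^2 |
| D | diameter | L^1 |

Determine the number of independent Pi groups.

There are 3 variables and 2 base dimensions (L, T).
The dimension matrix has rank 2.
Independent dimensionless groups: 3 − 2 = 1.

1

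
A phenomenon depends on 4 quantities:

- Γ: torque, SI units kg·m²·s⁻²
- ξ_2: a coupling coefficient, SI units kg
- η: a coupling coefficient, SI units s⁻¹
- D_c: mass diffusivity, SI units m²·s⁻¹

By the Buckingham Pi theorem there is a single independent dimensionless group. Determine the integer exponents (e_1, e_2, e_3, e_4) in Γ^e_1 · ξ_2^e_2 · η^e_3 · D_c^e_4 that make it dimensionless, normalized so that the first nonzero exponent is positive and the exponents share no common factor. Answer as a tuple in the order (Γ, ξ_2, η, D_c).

M: e_1·(1) + e_2·(1) + e_3·(0) + e_4·(0) = 0
L: e_1·(2) + e_2·(0) + e_3·(0) + e_4·(2) = 0
T: e_1·(-2) + e_2·(0) + e_3·(-1) + e_4·(-1) = 0
Solving this homogeneous linear system for the smallest-integer solution (first nonzero entry positive) gives (1, -1, -1, -1).

(1, -1, -1, -1)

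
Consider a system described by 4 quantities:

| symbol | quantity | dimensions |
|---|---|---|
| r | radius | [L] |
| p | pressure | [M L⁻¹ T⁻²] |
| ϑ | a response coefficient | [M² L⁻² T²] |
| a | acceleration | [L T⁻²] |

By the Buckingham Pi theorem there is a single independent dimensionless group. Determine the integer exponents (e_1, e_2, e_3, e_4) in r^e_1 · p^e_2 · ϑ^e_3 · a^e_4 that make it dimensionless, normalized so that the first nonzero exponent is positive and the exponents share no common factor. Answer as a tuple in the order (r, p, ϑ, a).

(3, 2, -1, -3)

M: e_1·(0) + e_2·(1) + e_3·(2) + e_4·(0) = 0
L: e_1·(1) + e_2·(-1) + e_3·(-2) + e_4·(1) = 0
T: e_1·(0) + e_2·(-2) + e_3·(2) + e_4·(-2) = 0
Solving this homogeneous linear system for the smallest-integer solution (first nonzero entry positive) gives (3, 2, -1, -3).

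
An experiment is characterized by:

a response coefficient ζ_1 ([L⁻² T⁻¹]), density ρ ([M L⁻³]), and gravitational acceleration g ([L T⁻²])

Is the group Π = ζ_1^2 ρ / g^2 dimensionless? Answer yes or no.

no

Sum the exponent of each base dimension across the product:
  M: 2·[ζ_1]_M + [ρ]_M − 2·[g]_M = 2·(0) + (1) − 2·(0) = 1
  L: 2·[ζ_1]_L + [ρ]_L − 2·[g]_L = 2·(-2) + (-3) − 2·(1) = -9
  T: 2·[ζ_1]_T + [ρ]_T − 2·[g]_T = 2·(-1) + (0) − 2·(-2) = 2
Net dimensions [M L⁻⁹ T²] ≠ [1] — not dimensionless.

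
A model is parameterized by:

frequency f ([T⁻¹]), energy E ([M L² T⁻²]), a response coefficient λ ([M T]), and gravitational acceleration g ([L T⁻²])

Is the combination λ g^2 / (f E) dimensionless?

yes

Sum the exponent of each base dimension across the product:
  M: −[f]_M − [E]_M + [λ]_M + 2·[g]_M = −(0) − (1) + (1) + 2·(0) = 0
  L: −[f]_L − [E]_L + [λ]_L + 2·[g]_L = −(0) − (2) + (0) + 2·(1) = 0
  T: −[f]_T − [E]_T + [λ]_T + 2·[g]_T = −(-1) − (-2) + (1) + 2·(-2) = 0
All base exponents vanish — dimensionless.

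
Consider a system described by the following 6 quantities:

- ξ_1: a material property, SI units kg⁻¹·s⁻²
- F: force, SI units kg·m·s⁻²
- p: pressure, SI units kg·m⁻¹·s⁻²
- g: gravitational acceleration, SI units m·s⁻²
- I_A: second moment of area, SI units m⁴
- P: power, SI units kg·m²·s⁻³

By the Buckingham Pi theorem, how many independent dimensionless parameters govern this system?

3

There are 6 variables and 3 base dimensions (M, L, T).
The dimension matrix has rank 3.
Independent dimensionless groups: 6 − 3 = 3.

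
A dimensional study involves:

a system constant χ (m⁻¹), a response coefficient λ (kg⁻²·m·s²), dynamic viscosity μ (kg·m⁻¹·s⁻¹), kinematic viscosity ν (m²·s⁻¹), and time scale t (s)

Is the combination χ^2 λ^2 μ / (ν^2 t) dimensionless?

Sum the exponent of each base dimension across the product:
  M: 2·[χ]_M + 2·[λ]_M + [μ]_M − 2·[ν]_M − [t]_M = 2·(0) + 2·(-2) + (1) − 2·(0) − (0) = -3
  L: 2·[χ]_L + 2·[λ]_L + [μ]_L − 2·[ν]_L − [t]_L = 2·(-1) + 2·(1) + (-1) − 2·(2) − (0) = -5
  T: 2·[χ]_T + 2·[λ]_T + [μ]_T − 2·[ν]_T − [t]_T = 2·(0) + 2·(2) + (-1) − 2·(-1) − (1) = 4
Net dimensions [M⁻³ L⁻⁵ T⁴] ≠ [1] — not dimensionless.

no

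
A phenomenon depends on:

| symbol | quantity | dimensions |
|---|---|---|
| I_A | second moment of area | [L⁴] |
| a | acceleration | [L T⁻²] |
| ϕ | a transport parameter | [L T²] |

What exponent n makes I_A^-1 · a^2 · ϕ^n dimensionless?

2

Balance the L exponent: (1)·n from ϕ, plus −(4) + 2·(1) = -2 from the rest, must sum to zero.
n − 2 = 0, so n = 2.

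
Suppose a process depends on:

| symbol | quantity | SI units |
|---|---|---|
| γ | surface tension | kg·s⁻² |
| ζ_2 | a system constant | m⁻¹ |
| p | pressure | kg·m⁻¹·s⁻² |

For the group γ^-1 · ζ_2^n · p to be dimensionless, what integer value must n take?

Balance the L exponent: (-1)·n from ζ_2, plus −(0) + (-1) = -1 from the rest, must sum to zero.
−n − 1 = 0, so n = -1.

-1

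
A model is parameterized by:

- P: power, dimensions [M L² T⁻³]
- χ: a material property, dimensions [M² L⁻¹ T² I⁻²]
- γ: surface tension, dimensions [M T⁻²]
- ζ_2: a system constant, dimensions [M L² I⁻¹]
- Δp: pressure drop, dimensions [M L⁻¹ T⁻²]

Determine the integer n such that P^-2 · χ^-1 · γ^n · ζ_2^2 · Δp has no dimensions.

1

Balance the M exponent: (1)·n from γ, plus −2·(1) − (2) + 2·(1) + (1) = -1 from the rest, must sum to zero.
n − 1 = 0, so n = 1.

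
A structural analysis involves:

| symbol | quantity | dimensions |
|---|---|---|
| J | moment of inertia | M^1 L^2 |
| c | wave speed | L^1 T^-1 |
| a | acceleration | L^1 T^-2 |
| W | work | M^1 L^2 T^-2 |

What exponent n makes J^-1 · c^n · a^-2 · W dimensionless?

Balance the L exponent: (1)·n from c, plus −(2) − 2·(1) + (2) = -2 from the rest, must sum to zero.
n − 2 = 0, so n = 2.

2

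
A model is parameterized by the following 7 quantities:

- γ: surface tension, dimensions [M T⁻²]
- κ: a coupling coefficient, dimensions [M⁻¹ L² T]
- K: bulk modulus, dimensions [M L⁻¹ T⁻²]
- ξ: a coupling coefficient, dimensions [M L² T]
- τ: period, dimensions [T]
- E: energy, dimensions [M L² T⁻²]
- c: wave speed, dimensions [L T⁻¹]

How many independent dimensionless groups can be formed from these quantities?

4

There are 7 variables and 3 base dimensions (M, L, T).
The dimension matrix has rank 3.
Independent dimensionless groups: 7 − 3 = 4.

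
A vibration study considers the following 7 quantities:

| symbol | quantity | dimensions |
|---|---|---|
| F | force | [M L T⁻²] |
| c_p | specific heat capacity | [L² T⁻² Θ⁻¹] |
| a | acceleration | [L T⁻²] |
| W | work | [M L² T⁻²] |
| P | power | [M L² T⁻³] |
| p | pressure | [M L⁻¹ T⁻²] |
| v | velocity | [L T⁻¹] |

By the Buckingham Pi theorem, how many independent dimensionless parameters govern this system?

3

There are 7 variables and 4 base dimensions (M, L, T, Θ).
The dimension matrix has rank 4.
Independent dimensionless groups: 7 − 4 = 3.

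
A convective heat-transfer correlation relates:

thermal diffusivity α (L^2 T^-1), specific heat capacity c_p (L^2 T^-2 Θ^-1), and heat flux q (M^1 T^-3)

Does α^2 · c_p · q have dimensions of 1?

Sum the exponent of each base dimension across the product:
  M: 2·[α]_M + [c_p]_M + [q]_M = 2·(0) + (0) + (1) = 1
  L: 2·[α]_L + [c_p]_L + [q]_L = 2·(2) + (2) + (0) = 6
  T: 2·[α]_T + [c_p]_T + [q]_T = 2·(-1) + (-2) + (-3) = -7
  Θ: 2·[α]_Θ + [c_p]_Θ + [q]_Θ = 2·(0) + (-1) + (0) = -1
Net dimensions [M L⁶ T⁻⁷ Θ⁻¹] ≠ [1] — not dimensionless.

no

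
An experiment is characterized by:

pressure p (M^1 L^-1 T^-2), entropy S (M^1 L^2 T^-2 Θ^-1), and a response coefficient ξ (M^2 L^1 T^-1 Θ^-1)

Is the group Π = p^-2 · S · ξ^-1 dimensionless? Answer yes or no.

Sum the exponent of each base dimension across the product:
  M: −2·[p]_M + [S]_M − [ξ]_M = −2·(1) + (1) − (2) = -3
  L: −2·[p]_L + [S]_L − [ξ]_L = −2·(-1) + (2) − (1) = 3
  T: −2·[p]_T + [S]_T − [ξ]_T = −2·(-2) + (-2) − (-1) = 3
  Θ: −2·[p]_Θ + [S]_Θ − [ξ]_Θ = −2·(0) + (-1) − (-1) = 0
Net dimensions [M⁻³ L³ T³] ≠ [1] — not dimensionless.

no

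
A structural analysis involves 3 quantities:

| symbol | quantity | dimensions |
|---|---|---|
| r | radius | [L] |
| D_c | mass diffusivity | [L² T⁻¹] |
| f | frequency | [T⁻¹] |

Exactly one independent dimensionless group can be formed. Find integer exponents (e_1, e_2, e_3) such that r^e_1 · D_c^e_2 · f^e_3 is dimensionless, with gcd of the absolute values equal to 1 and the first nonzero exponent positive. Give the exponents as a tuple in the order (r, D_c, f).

L: e_1·(1) + e_2·(2) + e_3·(0) = 0
T: e_1·(0) + e_2·(-1) + e_3·(-1) = 0
Solving this homogeneous linear system for the smallest-integer solution (first nonzero entry positive) gives (2, -1, 1).

(2, -1, 1)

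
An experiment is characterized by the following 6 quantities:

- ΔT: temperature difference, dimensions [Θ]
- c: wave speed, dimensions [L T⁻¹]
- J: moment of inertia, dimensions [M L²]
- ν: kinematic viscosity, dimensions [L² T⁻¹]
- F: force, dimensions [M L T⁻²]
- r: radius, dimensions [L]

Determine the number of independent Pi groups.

2

There are 6 variables and 4 base dimensions (M, L, T, Θ).
The dimension matrix has rank 4.
Independent dimensionless groups: 6 − 4 = 2.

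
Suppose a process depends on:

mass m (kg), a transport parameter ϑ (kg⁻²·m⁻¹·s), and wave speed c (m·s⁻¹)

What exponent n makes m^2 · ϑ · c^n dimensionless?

1

Balance the L exponent: (1)·n from c, plus 2·(0) + (-1) = -1 from the rest, must sum to zero.
n − 1 = 0, so n = 1.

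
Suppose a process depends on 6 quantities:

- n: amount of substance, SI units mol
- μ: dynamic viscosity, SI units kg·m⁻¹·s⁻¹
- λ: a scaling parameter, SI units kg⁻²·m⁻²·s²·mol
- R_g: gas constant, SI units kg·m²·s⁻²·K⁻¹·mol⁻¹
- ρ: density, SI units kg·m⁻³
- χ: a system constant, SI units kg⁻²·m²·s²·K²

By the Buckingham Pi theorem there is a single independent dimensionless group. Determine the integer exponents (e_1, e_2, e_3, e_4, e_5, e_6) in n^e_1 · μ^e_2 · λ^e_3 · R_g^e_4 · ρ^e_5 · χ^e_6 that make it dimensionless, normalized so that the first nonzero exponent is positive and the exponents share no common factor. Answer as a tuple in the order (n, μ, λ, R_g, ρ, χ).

M: e_1·(0) + e_2·(1) + e_3·(-2) + e_4·(1) + e_5·(1) + e_6·(-2) = 0
L: e_1·(0) + e_2·(-1) + e_3·(-2) + e_4·(2) + e_5·(-3) + e_6·(2) = 0
T: e_1·(0) + e_2·(-1) + e_3·(2) + e_4·(-2) + e_5·(0) + e_6·(2) = 0
Θ: e_1·(0) + e_2·(0) + e_3·(0) + e_4·(-1) + e_5·(0) + e_6·(2) = 0
N: e_1·(1) + e_2·(0) + e_3·(1) + e_4·(-1) + e_5·(0) + e_6·(0) = 0
Solving this homogeneous linear system for the smallest-integer solution (first nonzero entry positive) gives (3, -2, 1, 4, 4, 2).

(3, -2, 1, 4, 4, 2)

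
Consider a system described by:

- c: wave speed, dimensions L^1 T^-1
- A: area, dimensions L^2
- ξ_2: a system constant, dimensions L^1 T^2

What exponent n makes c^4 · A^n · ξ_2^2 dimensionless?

-3

Balance the L exponent: (2)·n from A, plus 4·(1) + 2·(1) = 6 from the rest, must sum to zero.
2n + 6 = 0, so n = -3.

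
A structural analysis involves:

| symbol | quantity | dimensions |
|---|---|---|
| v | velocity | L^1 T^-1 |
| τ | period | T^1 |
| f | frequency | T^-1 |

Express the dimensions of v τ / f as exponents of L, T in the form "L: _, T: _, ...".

Collect each base-dimension exponent across the product:
  L: (1) + (0) − (0) = 1
  T: (-1) + (1) − (-1) = 1
So the dimensions are [L T].

L: 1, T: 1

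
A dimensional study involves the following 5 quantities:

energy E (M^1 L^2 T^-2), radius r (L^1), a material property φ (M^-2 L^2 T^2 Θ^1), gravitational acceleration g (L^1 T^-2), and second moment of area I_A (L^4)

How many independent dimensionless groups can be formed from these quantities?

1

There are 5 variables and 4 base dimensions (M, L, T, Θ).
The dimension matrix has rank 4.
Independent dimensionless groups: 5 − 4 = 1.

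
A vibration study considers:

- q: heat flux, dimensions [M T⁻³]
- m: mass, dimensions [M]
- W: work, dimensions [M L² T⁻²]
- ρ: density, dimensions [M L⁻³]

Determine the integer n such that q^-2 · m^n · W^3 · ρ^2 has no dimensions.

-3

Balance the M exponent: (1)·n from m, plus −2·(1) + 3·(1) + 2·(1) = 3 from the rest, must sum to zero.
n + 3 = 0, so n = -3.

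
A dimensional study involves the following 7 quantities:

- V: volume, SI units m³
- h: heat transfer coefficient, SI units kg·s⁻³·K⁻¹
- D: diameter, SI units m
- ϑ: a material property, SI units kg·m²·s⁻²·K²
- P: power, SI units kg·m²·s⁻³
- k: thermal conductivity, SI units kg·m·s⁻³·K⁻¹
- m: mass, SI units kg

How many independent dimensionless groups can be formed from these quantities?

3

There are 7 variables and 4 base dimensions (M, L, T, Θ).
The dimension matrix has rank 4.
Independent dimensionless groups: 7 − 4 = 3.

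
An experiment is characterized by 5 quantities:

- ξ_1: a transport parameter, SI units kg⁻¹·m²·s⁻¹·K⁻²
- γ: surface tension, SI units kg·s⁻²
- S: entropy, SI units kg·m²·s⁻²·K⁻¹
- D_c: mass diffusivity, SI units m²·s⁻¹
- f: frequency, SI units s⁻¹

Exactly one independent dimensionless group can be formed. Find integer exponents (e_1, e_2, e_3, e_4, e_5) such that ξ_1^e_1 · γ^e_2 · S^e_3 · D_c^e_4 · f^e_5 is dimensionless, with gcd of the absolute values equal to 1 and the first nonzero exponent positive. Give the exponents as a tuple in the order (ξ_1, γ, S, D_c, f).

M: e_1·(-1) + e_2·(1) + e_3·(1) + e_4·(0) + e_5·(0) = 0
L: e_1·(2) + e_2·(0) + e_3·(2) + e_4·(2) + e_5·(0) = 0
T: e_1·(-1) + e_2·(-2) + e_3·(-2) + e_4·(-1) + e_5·(-1) = 0
Θ: e_1·(-2) + e_2·(0) + e_3·(-1) + e_4·(0) + e_5·(0) = 0
Solving this homogeneous linear system for the smallest-integer solution (first nonzero entry positive) gives (1, 3, -2, 1, -4).

(1, 3, -2, 1, -4)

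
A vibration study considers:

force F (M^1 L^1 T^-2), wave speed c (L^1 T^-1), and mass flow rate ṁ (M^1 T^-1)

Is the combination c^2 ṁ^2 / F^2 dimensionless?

yes

Sum the exponent of each base dimension across the product:
  M: −2·[F]_M + 2·[c]_M + 2·[ṁ]_M = −2·(1) + 2·(0) + 2·(1) = 0
  L: −2·[F]_L + 2·[c]_L + 2·[ṁ]_L = −2·(1) + 2·(1) + 2·(0) = 0
  T: −2·[F]_T + 2·[c]_T + 2·[ṁ]_T = −2·(-2) + 2·(-1) + 2·(-1) = 0
All base exponents vanish — dimensionless.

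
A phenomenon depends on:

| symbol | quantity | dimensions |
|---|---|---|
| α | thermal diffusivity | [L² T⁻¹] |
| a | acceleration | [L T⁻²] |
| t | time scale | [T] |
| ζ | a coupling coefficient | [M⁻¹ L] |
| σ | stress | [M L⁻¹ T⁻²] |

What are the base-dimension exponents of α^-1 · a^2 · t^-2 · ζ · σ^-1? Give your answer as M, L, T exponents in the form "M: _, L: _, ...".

Collect each base-dimension exponent across the product:
  M: −(0) + 2·(0) − 2·(0) + (-1) − (1) = -2
  L: −(2) + 2·(1) − 2·(0) + (1) − (-1) = 2
  T: −(-1) + 2·(-2) − 2·(1) + (0) − (-2) = -3
So the dimensions are [M⁻² L² T⁻³].

M: -2, L: 2, T: -3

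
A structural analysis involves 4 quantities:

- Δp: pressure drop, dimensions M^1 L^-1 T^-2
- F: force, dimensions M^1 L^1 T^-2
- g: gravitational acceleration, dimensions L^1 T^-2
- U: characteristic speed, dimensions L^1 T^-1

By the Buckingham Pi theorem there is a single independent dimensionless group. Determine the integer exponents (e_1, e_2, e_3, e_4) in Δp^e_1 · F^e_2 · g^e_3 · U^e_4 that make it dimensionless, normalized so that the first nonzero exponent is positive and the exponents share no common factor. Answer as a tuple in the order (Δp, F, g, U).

(1, -1, -2, 4)

M: e_1·(1) + e_2·(1) + e_3·(0) + e_4·(0) = 0
L: e_1·(-1) + e_2·(1) + e_3·(1) + e_4·(1) = 0
T: e_1·(-2) + e_2·(-2) + e_3·(-2) + e_4·(-1) = 0
Solving this homogeneous linear system for the smallest-integer solution (first nonzero entry positive) gives (1, -1, -2, 4).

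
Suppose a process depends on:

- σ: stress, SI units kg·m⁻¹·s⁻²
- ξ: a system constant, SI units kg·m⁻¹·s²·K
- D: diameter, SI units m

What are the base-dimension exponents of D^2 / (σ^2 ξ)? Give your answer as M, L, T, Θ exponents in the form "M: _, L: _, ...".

M: -3, L: 5, T: 2, Θ: -1

Collect each base-dimension exponent across the product:
  M: −2·(1) − (1) + 2·(0) = -3
  L: −2·(-1) − (-1) + 2·(1) = 5
  T: −2·(-2) − (2) + 2·(0) = 2
  Θ: −2·(0) − (1) + 2·(0) = -1
So the dimensions are [M⁻³ L⁵ T² Θ⁻¹].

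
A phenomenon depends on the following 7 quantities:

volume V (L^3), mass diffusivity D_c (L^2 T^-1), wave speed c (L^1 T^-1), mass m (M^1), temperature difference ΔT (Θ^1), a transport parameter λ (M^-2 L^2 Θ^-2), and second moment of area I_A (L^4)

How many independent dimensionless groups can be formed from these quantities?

3

There are 7 variables and 4 base dimensions (M, L, T, Θ).
The dimension matrix has rank 4.
Independent dimensionless groups: 7 − 4 = 3.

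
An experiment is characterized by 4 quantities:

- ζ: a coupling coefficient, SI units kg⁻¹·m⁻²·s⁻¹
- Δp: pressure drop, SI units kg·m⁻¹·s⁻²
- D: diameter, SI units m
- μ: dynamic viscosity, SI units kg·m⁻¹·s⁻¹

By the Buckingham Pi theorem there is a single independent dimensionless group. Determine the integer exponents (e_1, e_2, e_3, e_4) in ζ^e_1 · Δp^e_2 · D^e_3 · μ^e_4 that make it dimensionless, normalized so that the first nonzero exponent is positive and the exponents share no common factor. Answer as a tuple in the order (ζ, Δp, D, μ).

M: e_1·(-1) + e_2·(1) + e_3·(0) + e_4·(1) = 0
L: e_1·(-2) + e_2·(-1) + e_3·(1) + e_4·(-1) = 0
T: e_1·(-1) + e_2·(-2) + e_3·(0) + e_4·(-1) = 0
Solving this homogeneous linear system for the smallest-integer solution (first nonzero entry positive) gives (1, -2, 3, 3).

(1, -2, 3, 3)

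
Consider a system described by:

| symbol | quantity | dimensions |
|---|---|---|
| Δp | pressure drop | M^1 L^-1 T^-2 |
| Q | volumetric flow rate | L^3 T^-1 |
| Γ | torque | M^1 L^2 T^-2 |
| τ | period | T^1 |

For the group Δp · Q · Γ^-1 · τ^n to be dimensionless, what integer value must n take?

Balance the T exponent: (1)·n from τ, plus (-2) + (-1) − (-2) = -1 from the rest, must sum to zero.
n − 1 = 0, so n = 1.

1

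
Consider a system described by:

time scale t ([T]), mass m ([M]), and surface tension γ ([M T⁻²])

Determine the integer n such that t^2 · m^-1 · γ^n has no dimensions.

1

Balance the M exponent: (1)·n from γ, plus 2·(0) − (1) = -1 from the rest, must sum to zero.
n − 1 = 0, so n = 1.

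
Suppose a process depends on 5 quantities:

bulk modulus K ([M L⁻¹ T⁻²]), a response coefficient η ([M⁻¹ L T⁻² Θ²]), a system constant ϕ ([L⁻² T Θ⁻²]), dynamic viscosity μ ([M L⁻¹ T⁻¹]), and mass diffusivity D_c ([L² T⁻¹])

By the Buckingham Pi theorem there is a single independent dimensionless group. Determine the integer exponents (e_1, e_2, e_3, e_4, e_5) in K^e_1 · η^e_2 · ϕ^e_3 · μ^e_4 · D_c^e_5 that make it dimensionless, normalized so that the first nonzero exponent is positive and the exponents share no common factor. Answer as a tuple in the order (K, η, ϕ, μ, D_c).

(3, -1, -1, -4, -1)

M: e_1·(1) + e_2·(-1) + e_3·(0) + e_4·(1) + e_5·(0) = 0
L: e_1·(-1) + e_2·(1) + e_3·(-2) + e_4·(-1) + e_5·(2) = 0
T: e_1·(-2) + e_2·(-2) + e_3·(1) + e_4·(-1) + e_5·(-1) = 0
Θ: e_1·(0) + e_2·(2) + e_3·(-2) + e_4·(0) + e_5·(0) = 0
Solving this homogeneous linear system for the smallest-integer solution (first nonzero entry positive) gives (3, -1, -1, -4, -1).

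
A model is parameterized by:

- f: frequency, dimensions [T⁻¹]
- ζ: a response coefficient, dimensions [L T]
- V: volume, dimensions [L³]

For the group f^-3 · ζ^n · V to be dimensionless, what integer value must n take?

-3

Balance the L exponent: (1)·n from ζ, plus −3·(0) + (3) = 3 from the rest, must sum to zero.
n + 3 = 0, so n = -3.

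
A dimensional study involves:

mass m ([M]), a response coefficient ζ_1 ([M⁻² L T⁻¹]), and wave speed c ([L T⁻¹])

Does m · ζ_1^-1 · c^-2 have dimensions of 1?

Sum the exponent of each base dimension across the product:
  M: [m]_M − [ζ_1]_M − 2·[c]_M = (1) − (-2) − 2·(0) = 3
  L: [m]_L − [ζ_1]_L − 2·[c]_L = (0) − (1) − 2·(1) = -3
  T: [m]_T − [ζ_1]_T − 2·[c]_T = (0) − (-1) − 2·(-1) = 3
Net dimensions [M³ L⁻³ T³] ≠ [1] — not dimensionless.

no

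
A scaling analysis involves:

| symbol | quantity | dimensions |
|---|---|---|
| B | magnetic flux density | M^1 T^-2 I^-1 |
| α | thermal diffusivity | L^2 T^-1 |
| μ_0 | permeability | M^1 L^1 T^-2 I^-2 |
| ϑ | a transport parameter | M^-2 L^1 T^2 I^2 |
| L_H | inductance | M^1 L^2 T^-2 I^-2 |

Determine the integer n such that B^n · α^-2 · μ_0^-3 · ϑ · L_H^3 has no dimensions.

2

Balance the M exponent: (1)·n from B, plus −2·(0) − 3·(1) + (-2) + 3·(1) = -2 from the rest, must sum to zero.
n − 2 = 0, so n = 2.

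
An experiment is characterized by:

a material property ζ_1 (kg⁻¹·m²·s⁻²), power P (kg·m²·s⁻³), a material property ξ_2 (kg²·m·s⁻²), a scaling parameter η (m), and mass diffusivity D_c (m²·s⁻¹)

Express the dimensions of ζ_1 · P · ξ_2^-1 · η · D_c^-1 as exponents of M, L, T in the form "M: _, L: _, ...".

M: -2, L: 2, T: -2

Collect each base-dimension exponent across the product:
  M: (-1) + (1) − (2) + (0) − (0) = -2
  L: (2) + (2) − (1) + (1) − (2) = 2
  T: (-2) + (-3) − (-2) + (0) − (-1) = -2
So the dimensions are [M⁻² L² T⁻²].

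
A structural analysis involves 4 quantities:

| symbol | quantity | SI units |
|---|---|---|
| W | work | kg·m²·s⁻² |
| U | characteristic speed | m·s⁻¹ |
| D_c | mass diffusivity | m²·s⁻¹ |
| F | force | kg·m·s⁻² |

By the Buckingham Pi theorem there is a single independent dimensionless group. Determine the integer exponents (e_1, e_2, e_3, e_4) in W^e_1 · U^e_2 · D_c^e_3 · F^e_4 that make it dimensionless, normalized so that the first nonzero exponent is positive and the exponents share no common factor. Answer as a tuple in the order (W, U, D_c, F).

M: e_1·(1) + e_2·(0) + e_3·(0) + e_4·(1) = 0
L: e_1·(2) + e_2·(1) + e_3·(2) + e_4·(1) = 0
T: e_1·(-2) + e_2·(-1) + e_3·(-1) + e_4·(-2) = 0
Solving this homogeneous linear system for the smallest-integer solution (first nonzero entry positive) gives (1, 1, -1, -1).

(1, 1, -1, -1)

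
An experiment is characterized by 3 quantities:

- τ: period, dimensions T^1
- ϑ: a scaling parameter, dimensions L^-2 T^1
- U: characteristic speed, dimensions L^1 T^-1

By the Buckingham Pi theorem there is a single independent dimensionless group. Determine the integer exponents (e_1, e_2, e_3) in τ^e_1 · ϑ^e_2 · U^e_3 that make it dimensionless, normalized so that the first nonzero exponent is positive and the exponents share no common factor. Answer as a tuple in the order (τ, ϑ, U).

(1, 1, 2)

L: e_1·(0) + e_2·(-2) + e_3·(1) = 0
T: e_1·(1) + e_2·(1) + e_3·(-1) = 0
Solving this homogeneous linear system for the smallest-integer solution (first nonzero entry positive) gives (1, 1, 2).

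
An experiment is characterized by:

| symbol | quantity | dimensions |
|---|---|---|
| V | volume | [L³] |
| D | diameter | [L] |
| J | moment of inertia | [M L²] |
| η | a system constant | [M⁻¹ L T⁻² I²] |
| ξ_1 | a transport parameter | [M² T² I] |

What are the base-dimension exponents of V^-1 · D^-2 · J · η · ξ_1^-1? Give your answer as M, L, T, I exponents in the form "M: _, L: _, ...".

Collect each base-dimension exponent across the product:
  M: −(0) − 2·(0) + (1) + (-1) − (2) = -2
  L: −(3) − 2·(1) + (2) + (1) − (0) = -2
  T: −(0) − 2·(0) + (0) + (-2) − (2) = -4
  I: −(0) − 2·(0) + (0) + (2) − (1) = 1
So the dimensions are [M⁻² L⁻² T⁻⁴ I].

M: -2, L: -2, T: -4, I: 1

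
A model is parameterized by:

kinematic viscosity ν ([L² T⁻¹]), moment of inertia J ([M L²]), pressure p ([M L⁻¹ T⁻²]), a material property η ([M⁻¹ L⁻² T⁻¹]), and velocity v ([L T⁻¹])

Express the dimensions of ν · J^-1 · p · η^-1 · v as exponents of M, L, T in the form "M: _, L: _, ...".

Collect each base-dimension exponent across the product:
  M: (0) − (1) + (1) − (-1) + (0) = 1
  L: (2) − (2) + (-1) − (-2) + (1) = 2
  T: (-1) − (0) + (-2) − (-1) + (-1) = -3
So the dimensions are [M L² T⁻³].

M: 1, L: 2, T: -3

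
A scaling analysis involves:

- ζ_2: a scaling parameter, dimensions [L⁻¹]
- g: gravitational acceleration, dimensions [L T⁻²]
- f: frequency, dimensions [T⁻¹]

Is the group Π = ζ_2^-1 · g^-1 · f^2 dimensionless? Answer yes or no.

Sum the exponent of each base dimension across the product:
  L: −[ζ_2]_L − [g]_L + 2·[f]_L = −(-1) − (1) + 2·(0) = 0
  T: −[ζ_2]_T − [g]_T + 2·[f]_T = −(0) − (-2) + 2·(-1) = 0
All base exponents vanish — dimensionless.

yes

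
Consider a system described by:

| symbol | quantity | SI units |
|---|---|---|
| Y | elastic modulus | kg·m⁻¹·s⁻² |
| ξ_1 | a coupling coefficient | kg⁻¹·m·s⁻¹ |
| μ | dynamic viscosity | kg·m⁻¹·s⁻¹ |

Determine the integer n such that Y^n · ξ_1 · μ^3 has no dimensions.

Balance the M exponent: (1)·n from Y, plus (-1) + 3·(1) = 2 from the rest, must sum to zero.
n + 2 = 0, so n = -2.

-2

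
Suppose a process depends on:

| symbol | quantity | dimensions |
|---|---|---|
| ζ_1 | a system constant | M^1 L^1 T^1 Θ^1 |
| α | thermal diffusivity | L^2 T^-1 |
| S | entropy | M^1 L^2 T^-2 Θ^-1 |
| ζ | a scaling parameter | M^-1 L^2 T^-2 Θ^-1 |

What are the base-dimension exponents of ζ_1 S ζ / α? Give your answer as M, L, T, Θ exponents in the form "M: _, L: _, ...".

M: 1, L: 3, T: -2, Θ: -1

Collect each base-dimension exponent across the product:
  M: (1) − (0) + (1) + (-1) = 1
  L: (1) − (2) + (2) + (2) = 3
  T: (1) − (-1) + (-2) + (-2) = -2
  Θ: (1) − (0) + (-1) + (-1) = -1
So the dimensions are [M L³ T⁻² Θ⁻¹].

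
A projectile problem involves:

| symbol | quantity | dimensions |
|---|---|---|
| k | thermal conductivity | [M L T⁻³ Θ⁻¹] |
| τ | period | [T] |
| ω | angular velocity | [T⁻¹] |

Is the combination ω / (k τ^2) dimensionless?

no

Sum the exponent of each base dimension across the product:
  M: −[k]_M − 2·[τ]_M + [ω]_M = −(1) − 2·(0) + (0) = -1
  L: −[k]_L − 2·[τ]_L + [ω]_L = −(1) − 2·(0) + (0) = -1
  T: −[k]_T − 2·[τ]_T + [ω]_T = −(-3) − 2·(1) + (-1) = 0
  Θ: −[k]_Θ − 2·[τ]_Θ + [ω]_Θ = −(-1) − 2·(0) + (0) = 1
Net dimensions [M⁻¹ L⁻¹ Θ] ≠ [1] — not dimensionless.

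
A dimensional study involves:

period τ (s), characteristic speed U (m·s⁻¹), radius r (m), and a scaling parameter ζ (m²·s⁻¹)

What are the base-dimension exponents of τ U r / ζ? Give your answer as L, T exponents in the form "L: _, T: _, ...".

L: 0, T: 1

Collect each base-dimension exponent across the product:
  L: (0) + (1) + (1) − (2) = 0
  T: (1) + (-1) + (0) − (-1) = 1
So the dimensions are [T].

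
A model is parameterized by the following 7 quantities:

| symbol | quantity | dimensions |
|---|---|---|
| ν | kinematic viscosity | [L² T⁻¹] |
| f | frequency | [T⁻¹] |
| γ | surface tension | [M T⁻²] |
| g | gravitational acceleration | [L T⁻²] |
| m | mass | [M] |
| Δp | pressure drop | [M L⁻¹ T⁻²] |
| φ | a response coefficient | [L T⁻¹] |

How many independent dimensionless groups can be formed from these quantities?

4

There are 7 variables and 3 base dimensions (M, L, T).
The dimension matrix has rank 3.
Independent dimensionless groups: 7 − 3 = 4.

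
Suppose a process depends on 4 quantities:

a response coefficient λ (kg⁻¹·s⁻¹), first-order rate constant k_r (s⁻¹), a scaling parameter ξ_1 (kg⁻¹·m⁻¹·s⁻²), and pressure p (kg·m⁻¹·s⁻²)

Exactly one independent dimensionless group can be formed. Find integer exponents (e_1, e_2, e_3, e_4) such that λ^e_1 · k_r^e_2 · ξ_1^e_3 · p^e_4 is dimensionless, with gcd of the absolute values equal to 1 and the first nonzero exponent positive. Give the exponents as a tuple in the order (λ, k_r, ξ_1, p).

M: e_1·(-1) + e_2·(0) + e_3·(-1) + e_4·(1) = 0
L: e_1·(0) + e_2·(0) + e_3·(-1) + e_4·(-1) = 0
T: e_1·(-1) + e_2·(-1) + e_3·(-2) + e_4·(-2) = 0
Solving this homogeneous linear system for the smallest-integer solution (first nonzero entry positive) gives (2, -2, -1, 1).

(2, -2, -1, 1)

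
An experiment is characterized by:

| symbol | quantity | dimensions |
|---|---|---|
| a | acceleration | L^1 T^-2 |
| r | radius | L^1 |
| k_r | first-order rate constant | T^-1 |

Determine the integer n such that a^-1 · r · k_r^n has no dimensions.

Balance the T exponent: (-1)·n from k_r, plus −(-2) + (0) = 2 from the rest, must sum to zero.
−n + 2 = 0, so n = 2.

2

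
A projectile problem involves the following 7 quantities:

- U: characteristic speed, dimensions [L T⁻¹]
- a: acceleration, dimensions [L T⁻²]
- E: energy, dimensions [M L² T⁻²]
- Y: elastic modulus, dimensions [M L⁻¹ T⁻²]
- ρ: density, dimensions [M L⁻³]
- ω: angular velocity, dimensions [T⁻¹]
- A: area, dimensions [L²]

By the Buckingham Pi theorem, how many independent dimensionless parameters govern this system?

There are 7 variables and 3 base dimensions (M, L, T).
The dimension matrix has rank 3.
Independent dimensionless groups: 7 − 3 = 4.

4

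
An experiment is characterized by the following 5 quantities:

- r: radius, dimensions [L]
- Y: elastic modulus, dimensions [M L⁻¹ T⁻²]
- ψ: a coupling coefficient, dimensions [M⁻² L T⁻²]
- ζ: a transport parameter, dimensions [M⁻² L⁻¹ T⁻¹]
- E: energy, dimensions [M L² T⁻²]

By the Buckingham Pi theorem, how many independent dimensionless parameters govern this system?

There are 5 variables and 3 base dimensions (M, L, T).
The dimension matrix has rank 3.
Independent dimensionless groups: 5 − 3 = 2.

2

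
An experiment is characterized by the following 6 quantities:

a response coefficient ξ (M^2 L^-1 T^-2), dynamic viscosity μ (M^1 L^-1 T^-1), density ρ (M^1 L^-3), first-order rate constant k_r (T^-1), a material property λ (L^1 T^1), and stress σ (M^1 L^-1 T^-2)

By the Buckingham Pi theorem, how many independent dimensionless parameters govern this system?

There are 6 variables and 3 base dimensions (M, L, T).
The dimension matrix has rank 3.
Independent dimensionless groups: 6 − 3 = 3.

3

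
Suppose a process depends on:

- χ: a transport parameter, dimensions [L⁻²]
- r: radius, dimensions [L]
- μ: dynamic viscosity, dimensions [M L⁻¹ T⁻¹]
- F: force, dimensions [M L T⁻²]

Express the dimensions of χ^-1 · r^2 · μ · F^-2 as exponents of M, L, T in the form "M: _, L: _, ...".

M: -1, L: 1, T: 3

Collect each base-dimension exponent across the product:
  M: −(0) + 2·(0) + (1) − 2·(1) = -1
  L: −(-2) + 2·(1) + (-1) − 2·(1) = 1
  T: −(0) + 2·(0) + (-1) − 2·(-2) = 3
So the dimensions are [M⁻¹ L T³].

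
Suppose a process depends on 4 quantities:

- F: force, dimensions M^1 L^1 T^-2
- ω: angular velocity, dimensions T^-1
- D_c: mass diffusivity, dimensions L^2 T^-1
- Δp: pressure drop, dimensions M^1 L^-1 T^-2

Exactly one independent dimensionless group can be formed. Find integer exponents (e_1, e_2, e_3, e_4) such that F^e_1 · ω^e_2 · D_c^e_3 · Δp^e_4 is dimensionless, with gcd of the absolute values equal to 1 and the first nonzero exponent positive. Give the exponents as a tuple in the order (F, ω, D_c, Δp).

(1, 1, -1, -1)

M: e_1·(1) + e_2·(0) + e_3·(0) + e_4·(1) = 0
L: e_1·(1) + e_2·(0) + e_3·(2) + e_4·(-1) = 0
T: e_1·(-2) + e_2·(-1) + e_3·(-1) + e_4·(-2) = 0
Solving this homogeneous linear system for the smallest-integer solution (first nonzero entry positive) gives (1, 1, -1, -1).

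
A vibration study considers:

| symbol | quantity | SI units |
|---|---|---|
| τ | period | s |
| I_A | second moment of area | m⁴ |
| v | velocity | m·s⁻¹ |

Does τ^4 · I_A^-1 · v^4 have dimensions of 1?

yes

Sum the exponent of each base dimension across the product:
  M: 4·[τ]_M − [I_A]_M + 4·[v]_M = 4·(0) − (0) + 4·(0) = 0
  L: 4·[τ]_L − [I_A]_L + 4·[v]_L = 4·(0) − (4) + 4·(1) = 0
  T: 4·[τ]_T − [I_A]_T + 4·[v]_T = 4·(1) − (0) + 4·(-1) = 0
  Θ: 4·[τ]_Θ − [I_A]_Θ + 4·[v]_Θ = 4·(0) − (0) + 4·(0) = 0
All base exponents vanish — dimensionless.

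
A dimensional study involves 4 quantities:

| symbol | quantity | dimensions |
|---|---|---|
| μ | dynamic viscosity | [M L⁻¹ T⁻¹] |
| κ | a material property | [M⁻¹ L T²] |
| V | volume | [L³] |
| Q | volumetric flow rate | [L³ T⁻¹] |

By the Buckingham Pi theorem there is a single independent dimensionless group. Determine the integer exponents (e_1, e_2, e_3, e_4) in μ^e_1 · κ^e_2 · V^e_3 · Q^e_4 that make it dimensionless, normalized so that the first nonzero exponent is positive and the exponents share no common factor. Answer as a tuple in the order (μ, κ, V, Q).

(1, 1, -1, 1)

M: e_1·(1) + e_2·(-1) + e_3·(0) + e_4·(0) = 0
L: e_1·(-1) + e_2·(1) + e_3·(3) + e_4·(3) = 0
T: e_1·(-1) + e_2·(2) + e_3·(0) + e_4·(-1) = 0
Solving this homogeneous linear system for the smallest-integer solution (first nonzero entry positive) gives (1, 1, -1, 1).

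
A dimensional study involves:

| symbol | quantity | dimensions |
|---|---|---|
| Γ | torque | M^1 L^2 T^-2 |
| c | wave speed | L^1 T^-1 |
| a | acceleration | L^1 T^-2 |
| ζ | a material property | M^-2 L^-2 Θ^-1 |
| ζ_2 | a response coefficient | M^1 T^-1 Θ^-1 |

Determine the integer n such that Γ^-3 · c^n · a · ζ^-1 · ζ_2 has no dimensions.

Balance the L exponent: (1)·n from c, plus −3·(2) + (1) − (-2) + (0) = -3 from the rest, must sum to zero.
n − 3 = 0, so n = 3.

3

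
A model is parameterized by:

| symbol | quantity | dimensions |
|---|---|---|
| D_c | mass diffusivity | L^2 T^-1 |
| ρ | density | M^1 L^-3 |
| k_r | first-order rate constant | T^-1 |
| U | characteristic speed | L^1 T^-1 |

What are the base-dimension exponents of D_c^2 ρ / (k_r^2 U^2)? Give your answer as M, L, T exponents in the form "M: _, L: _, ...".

M: 1, L: -1, T: 2

Collect each base-dimension exponent across the product:
  M: 2·(0) + (1) − 2·(0) − 2·(0) = 1
  L: 2·(2) + (-3) − 2·(0) − 2·(1) = -1
  T: 2·(-1) + (0) − 2·(-1) − 2·(-1) = 2
So the dimensions are [M L⁻¹ T²].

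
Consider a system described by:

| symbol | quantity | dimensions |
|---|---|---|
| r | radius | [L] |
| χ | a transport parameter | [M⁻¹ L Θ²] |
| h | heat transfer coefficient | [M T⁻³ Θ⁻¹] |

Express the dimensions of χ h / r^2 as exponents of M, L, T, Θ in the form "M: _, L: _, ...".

M: 0, L: -1, T: -3, Θ: 1

Collect each base-dimension exponent across the product:
  M: −2·(0) + (-1) + (1) = 0
  L: −2·(1) + (1) + (0) = -1
  T: −2·(0) + (0) + (-3) = -3
  Θ: −2·(0) + (2) + (-1) = 1
So the dimensions are [L⁻¹ T⁻³ Θ].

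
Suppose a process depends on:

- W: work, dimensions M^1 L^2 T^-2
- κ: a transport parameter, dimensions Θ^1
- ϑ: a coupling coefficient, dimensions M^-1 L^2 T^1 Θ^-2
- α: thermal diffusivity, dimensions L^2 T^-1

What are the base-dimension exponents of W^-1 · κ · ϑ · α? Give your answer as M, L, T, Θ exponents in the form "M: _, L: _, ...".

Collect each base-dimension exponent across the product:
  M: −(1) + (0) + (-1) + (0) = -2
  L: −(2) + (0) + (2) + (2) = 2
  T: −(-2) + (0) + (1) + (-1) = 2
  Θ: −(0) + (1) + (-2) + (0) = -1
So the dimensions are [M⁻² L² T² Θ⁻¹].

M: -2, L: 2, T: 2, Θ: -1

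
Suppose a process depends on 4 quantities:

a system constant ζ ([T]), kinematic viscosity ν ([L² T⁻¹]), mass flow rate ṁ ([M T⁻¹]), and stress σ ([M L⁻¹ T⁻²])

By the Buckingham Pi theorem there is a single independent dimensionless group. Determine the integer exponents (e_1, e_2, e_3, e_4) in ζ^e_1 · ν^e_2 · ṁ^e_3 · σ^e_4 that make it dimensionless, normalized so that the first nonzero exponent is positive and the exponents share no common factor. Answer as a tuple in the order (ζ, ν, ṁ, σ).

(3, 1, -2, 2)

M: e_1·(0) + e_2·(0) + e_3·(1) + e_4·(1) = 0
L: e_1·(0) + e_2·(2) + e_3·(0) + e_4·(-1) = 0
T: e_1·(1) + e_2·(-1) + e_3·(-1) + e_4·(-2) = 0
Solving this homogeneous linear system for the smallest-integer solution (first nonzero entry positive) gives (3, 1, -2, 2).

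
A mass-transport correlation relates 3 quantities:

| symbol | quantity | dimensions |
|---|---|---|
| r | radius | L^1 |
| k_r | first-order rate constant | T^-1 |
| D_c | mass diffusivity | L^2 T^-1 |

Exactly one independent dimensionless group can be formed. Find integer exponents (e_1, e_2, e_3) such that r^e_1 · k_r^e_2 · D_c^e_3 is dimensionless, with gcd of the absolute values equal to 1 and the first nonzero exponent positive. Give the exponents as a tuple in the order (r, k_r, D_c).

L: e_1·(1) + e_2·(0) + e_3·(2) = 0
T: e_1·(0) + e_2·(-1) + e_3·(-1) = 0
Solving this homogeneous linear system for the smallest-integer solution (first nonzero entry positive) gives (2, 1, -1).

(2, 1, -1)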